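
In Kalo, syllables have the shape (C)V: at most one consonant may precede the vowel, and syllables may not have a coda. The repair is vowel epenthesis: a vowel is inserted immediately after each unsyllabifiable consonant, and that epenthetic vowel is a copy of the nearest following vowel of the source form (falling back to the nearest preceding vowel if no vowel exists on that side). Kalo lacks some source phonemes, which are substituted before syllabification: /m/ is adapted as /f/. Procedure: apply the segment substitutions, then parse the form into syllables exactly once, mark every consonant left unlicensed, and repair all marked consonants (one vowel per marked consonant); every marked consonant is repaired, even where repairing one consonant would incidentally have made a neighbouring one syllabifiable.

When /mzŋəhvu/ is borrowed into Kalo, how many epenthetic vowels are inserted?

After substitution the input is /fzŋəhvu/.
The unsyllabifiable consonants are /f/, /z/, /h/; each receives one epenthetic vowel.

3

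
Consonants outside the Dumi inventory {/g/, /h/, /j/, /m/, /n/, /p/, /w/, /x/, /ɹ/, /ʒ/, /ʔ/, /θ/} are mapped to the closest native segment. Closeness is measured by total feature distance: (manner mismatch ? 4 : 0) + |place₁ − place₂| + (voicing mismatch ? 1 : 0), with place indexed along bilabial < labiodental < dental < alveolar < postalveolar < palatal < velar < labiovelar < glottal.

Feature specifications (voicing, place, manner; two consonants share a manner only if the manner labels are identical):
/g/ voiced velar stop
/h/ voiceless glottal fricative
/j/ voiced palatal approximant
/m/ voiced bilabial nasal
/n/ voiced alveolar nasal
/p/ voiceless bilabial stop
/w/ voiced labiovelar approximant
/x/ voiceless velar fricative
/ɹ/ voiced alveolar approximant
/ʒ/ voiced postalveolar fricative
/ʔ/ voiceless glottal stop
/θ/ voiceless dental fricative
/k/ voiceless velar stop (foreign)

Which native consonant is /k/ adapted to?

/g/ is closest: same manner (stop), place distance 0 (velar→velar), voicing differs (+1); total 1. Next closest is /ʔ/ at distance 2.

g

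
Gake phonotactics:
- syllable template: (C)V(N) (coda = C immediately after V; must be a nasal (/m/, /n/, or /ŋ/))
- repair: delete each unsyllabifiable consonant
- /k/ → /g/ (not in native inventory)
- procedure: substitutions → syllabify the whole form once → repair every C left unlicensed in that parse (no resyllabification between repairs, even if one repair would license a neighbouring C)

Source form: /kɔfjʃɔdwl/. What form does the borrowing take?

Substitution: /k/ → /g/, giving /gɔfjʃɔdwl/.
Under (C)V(N), the unsyllabifiable consonants are /f/, /j/, /d/, /w/, /l/ (only a nasal (/m/, /n/, or /ŋ/) is licensed in coda position; onsets are limited to one consonant).
Each unlicensed consonant is deleted: /f/, /j/, /d/, /w/, /l/.

gɔʃɔ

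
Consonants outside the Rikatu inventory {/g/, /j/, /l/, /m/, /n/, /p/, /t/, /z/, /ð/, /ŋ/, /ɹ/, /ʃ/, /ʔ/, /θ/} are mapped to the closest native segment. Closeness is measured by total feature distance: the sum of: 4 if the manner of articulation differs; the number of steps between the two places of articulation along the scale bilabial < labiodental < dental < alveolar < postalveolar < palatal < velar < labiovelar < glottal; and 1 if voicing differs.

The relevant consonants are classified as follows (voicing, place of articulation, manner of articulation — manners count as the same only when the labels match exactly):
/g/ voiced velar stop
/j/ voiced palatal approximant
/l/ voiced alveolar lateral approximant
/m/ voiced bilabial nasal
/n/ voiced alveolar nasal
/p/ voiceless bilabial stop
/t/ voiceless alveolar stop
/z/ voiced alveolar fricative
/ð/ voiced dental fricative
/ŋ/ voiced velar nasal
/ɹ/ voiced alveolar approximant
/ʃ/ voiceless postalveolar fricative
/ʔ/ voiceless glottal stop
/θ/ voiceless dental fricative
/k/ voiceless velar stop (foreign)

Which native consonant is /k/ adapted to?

/g/ is closest: same manner (stop), place distance 0 (velar→velar), voicing differs (+1); total 1. Next closest is /ʔ/ at distance 2.

g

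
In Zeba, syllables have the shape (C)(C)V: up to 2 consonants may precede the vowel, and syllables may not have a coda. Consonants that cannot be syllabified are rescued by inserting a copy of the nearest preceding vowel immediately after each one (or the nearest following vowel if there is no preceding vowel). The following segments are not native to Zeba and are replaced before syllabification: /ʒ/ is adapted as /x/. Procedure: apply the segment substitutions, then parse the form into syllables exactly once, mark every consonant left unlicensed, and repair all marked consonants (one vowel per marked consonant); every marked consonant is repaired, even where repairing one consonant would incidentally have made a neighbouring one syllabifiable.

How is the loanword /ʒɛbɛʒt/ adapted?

Substitution: /ʒ/ → /x/, giving /xɛbɛxt/.
Syllabifying with onset maximization leaves /x/, /t/ stranded (no codas are permitted; onsets may contain at most 2 consonants).
Each unlicensed consonant becomes the onset of a new syllable: /x/ → /xɛ/, /t/ → /tɛ/.

xɛbɛxɛtɛ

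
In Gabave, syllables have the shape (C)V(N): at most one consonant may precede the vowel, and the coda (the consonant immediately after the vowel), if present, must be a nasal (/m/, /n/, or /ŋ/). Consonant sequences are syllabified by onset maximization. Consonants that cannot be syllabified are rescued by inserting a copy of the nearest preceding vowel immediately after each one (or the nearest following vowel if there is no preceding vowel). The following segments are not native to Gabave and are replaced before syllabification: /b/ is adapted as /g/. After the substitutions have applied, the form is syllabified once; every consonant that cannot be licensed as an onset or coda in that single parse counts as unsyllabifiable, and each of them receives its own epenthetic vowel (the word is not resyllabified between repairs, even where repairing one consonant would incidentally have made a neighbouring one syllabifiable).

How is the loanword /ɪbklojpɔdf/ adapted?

Substitution: /b/ → /g/, giving /ɪgklojpɔdf/.
Under (C)V(N), the unsyllabifiable consonants are /g/, /k/, /j/, /d/, /f/ (only a nasal (/m/, /n/, or /ŋ/) is licensed in coda position; onsets are limited to one consonant).
Epenthesis after each stranded consonant: /g/ → /gɪ/, /k/ → /kɪ/, /j/ → /jo/, /d/ → /dɔ/, /f/ → /fɔ/.

ɪgɪkɪlojopɔdɔfɔ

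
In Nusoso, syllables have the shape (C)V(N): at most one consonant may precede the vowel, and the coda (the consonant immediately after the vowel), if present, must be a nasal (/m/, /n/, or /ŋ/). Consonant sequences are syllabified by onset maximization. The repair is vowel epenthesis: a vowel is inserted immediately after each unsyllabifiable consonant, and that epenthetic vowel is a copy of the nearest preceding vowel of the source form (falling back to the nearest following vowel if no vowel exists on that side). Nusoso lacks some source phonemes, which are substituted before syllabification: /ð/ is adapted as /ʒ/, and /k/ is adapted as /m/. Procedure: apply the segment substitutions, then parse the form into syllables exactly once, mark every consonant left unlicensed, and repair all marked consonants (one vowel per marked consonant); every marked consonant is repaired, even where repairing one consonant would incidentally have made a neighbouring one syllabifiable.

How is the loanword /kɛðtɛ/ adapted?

Substitution: /k/ → /m/, /ð/ → /ʒ/, giving /mɛʒtɛ/.
The consonants /ʒ/ cannot be parsed into a legal (C)V(N) syllable (only a nasal (/m/, /n/, or /ŋ/) is licensed in coda position; onsets are limited to one consonant).
Inserting the epenthetic vowel yields /ʒ/ → /ʒɛ/.

mɛʒɛtɛ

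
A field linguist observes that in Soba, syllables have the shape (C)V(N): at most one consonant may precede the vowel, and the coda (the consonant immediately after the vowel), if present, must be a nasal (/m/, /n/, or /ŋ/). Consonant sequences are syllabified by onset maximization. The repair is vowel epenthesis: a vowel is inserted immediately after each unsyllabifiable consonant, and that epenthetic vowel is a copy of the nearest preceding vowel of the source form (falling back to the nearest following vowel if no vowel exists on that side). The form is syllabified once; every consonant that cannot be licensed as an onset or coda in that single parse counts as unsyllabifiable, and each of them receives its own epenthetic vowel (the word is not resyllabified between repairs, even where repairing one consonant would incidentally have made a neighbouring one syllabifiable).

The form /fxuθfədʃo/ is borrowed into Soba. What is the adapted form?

fuxuθufədəʃo

The consonants /f/, /θ/, /d/ cannot be parsed into a legal (C)V(N) syllable (only a nasal (/m/, /n/, or /ŋ/) is licensed in coda position; onsets are limited to one consonant).
Each unlicensed consonant becomes the onset of a new syllable: /f/ → /fu/, /θ/ → /θu/, /d/ → /də/.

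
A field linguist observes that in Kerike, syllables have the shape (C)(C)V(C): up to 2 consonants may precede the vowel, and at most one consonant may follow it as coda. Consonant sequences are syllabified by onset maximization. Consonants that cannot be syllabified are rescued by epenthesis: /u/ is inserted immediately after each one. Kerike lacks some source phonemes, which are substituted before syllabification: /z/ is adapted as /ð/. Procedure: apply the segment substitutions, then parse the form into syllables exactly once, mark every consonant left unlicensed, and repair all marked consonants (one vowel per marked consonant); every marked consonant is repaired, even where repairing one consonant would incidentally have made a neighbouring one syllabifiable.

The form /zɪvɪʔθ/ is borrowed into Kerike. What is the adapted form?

ðɪvɪʔθu

Substitution: /z/ → /ð/, giving /ðɪvɪʔθ/.
Under (C)(C)V(C), the unsyllabifiable consonants are /θ/ (at most one coda consonant is licensed; onsets may contain at most 2 consonants).
Inserting the epenthetic vowel yields /θ/ → /θu/.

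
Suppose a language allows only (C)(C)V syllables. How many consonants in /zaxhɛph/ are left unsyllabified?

2

Syllabifying with onset maximization leaves /p/, /h/ stranded (no codas are permitted; onsets may contain at most 2 consonants).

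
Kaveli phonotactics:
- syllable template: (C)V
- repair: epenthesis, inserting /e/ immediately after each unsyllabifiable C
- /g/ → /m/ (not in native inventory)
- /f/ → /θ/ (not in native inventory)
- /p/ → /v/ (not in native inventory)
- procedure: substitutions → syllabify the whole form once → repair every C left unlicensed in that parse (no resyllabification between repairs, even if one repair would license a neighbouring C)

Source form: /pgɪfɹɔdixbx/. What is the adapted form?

Substitution: /p/ → /v/, /g/ → /m/, /f/ → /θ/, giving /vmɪθɹɔdixbx/.
Under (C)V, the unsyllabifiable consonants are /v/, /θ/, /x/, /b/, /x/ (no codas are permitted; onsets are limited to one consonant).
Inserting the epenthetic vowel yields /v/ → /ve/, /θ/ → /θe/, /x/ → /xe/, /b/ → /be/, /x/ → /xe/.

vemɪθeɹɔdixebexe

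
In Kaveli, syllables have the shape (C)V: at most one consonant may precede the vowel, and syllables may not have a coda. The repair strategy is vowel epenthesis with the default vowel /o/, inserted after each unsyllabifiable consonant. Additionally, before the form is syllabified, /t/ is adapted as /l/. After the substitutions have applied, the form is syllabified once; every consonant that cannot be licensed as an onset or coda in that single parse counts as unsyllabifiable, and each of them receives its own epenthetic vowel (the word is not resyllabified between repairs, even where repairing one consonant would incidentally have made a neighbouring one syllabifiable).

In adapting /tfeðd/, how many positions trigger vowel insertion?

After substitution the input is /lfeðd/.
The unsyllabifiable consonants are /l/, /ð/, /d/; each receives one epenthetic vowel.

3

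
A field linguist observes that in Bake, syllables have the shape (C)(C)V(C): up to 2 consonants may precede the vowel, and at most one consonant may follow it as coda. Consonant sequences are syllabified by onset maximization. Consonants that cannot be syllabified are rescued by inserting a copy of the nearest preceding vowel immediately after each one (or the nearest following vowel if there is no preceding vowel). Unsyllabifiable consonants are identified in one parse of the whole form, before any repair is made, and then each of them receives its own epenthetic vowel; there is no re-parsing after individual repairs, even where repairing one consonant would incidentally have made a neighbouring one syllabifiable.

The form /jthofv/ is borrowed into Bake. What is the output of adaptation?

Under (C)(C)V(C), the unsyllabifiable consonants are /j/, /v/ (at most one coda consonant is licensed; onsets may contain at most 2 consonants).
Epenthesis after each stranded consonant: /j/ → /jo/, /v/ → /vo/.

jothofvo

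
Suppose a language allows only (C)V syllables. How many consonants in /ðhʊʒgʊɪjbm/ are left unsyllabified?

Syllabifying with onset maximization leaves /ð/, /ʒ/, /j/, /b/, /m/ stranded (no codas are permitted; onsets are limited to one consonant).

5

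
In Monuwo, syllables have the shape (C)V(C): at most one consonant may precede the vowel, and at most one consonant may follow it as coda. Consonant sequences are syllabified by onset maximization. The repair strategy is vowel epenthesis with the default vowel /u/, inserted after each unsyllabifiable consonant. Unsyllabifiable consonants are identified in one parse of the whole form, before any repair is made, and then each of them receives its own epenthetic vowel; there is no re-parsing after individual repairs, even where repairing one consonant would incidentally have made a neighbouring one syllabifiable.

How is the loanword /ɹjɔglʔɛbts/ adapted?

Syllabifying with onset maximization leaves /ɹ/, /l/, /t/, /s/ stranded (at most one coda consonant is licensed; onsets are limited to one consonant).
Epenthesis after each stranded consonant: /ɹ/ → /ɹu/, /l/ → /lu/, /t/ → /tu/, /s/ → /su/.

ɹujɔgluʔɛbtusu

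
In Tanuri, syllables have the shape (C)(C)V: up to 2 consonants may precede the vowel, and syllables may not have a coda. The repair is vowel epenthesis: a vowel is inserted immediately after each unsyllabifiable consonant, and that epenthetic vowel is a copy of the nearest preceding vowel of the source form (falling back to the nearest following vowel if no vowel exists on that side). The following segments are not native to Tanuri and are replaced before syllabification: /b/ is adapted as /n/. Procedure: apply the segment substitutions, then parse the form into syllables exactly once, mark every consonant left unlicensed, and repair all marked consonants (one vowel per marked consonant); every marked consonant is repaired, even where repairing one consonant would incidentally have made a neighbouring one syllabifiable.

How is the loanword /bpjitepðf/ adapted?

nipjitepeðefe

Substitution: /b/ → /n/, giving /npjitepðf/.
The consonants /n/, /p/, /ð/, /f/ cannot be parsed into a legal (C)(C)V syllable (no codas are permitted; onsets may contain at most 2 consonants).
Inserting the epenthetic vowel yields /n/ → /ni/, /p/ → /pe/, /ð/ → /ðe/, /f/ → /fe/.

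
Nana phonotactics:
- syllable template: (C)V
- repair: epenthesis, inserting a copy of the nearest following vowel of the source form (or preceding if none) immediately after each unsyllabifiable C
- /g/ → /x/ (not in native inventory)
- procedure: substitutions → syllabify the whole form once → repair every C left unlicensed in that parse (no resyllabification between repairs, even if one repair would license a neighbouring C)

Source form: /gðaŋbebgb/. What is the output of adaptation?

Substitution: /g/ → /x/, giving /xðaŋbebxb/.
Under (C)V, the unsyllabifiable consonants are /x/, /ŋ/, /b/, /x/, /b/ (no codas are permitted; onsets are limited to one consonant).
Inserting the epenthetic vowel yields /x/ → /xa/, /ŋ/ → /ŋe/, /b/ → /be/, /x/ → /xe/, /b/ → /be/.

xaðaŋebebexebe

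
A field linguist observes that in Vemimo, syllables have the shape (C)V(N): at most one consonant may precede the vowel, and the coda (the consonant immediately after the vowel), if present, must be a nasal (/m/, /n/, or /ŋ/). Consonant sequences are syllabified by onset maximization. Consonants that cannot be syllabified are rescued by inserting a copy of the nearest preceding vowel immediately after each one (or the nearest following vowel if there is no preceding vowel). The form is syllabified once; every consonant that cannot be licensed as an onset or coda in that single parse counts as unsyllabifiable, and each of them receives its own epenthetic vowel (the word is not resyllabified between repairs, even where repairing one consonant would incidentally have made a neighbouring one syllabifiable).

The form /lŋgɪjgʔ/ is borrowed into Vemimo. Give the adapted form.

Syllabifying with onset maximization leaves /l/, /ŋ/, /j/, /g/, /ʔ/ stranded (only a nasal (/m/, /n/, or /ŋ/) is licensed in coda position; onsets are limited to one consonant).
Epenthesis after each stranded consonant: /l/ → /lɪ/, /ŋ/ → /ŋɪ/, /j/ → /jɪ/, /g/ → /gɪ/, /ʔ/ → /ʔɪ/.

lɪŋɪgɪjɪgɪʔɪ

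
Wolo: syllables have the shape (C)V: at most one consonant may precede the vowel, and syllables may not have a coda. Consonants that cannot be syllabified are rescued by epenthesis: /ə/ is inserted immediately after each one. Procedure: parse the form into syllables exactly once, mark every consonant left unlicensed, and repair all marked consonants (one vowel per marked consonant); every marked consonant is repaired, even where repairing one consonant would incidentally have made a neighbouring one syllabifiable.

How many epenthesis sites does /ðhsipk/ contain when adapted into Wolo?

The unsyllabifiable consonants are /ð/, /h/, /p/, /k/; each receives one epenthetic vowel.

4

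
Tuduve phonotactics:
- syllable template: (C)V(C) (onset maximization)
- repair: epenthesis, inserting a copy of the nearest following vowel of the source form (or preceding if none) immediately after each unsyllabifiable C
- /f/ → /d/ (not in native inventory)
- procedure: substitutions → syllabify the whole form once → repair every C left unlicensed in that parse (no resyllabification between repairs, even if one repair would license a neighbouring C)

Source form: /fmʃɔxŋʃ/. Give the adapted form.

Substitution: /f/ → /d/, giving /dmʃɔxŋʃ/.
Syllabifying with onset maximization leaves /d/, /m/, /ŋ/, /ʃ/ stranded (at most one coda consonant is licensed; onsets are limited to one consonant).
Epenthesis after each stranded consonant: /d/ → /dɔ/, /m/ → /mɔ/, /ŋ/ → /ŋɔ/, /ʃ/ → /ʃɔ/.

dɔmɔʃɔxŋɔʃɔ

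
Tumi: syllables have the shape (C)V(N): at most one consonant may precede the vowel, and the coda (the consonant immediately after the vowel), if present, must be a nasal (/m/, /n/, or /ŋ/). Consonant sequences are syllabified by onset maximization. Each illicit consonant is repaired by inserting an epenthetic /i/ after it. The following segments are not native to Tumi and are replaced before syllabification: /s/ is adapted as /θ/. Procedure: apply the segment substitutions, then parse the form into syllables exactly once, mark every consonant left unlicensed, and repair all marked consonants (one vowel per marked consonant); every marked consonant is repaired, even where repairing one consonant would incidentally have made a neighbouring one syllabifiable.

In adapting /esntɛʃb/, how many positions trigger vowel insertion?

4

After substitution the input is /eθntɛʃb/.
The unsyllabifiable consonants are /θ/, /n/, /ʃ/, /b/; each receives one epenthetic vowel.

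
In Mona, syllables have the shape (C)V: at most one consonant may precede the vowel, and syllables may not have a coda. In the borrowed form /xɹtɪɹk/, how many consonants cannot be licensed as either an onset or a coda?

4

Under (C)V, the unsyllabifiable consonants are /x/, /ɹ/, /ɹ/, /k/ (no codas are permitted; onsets are limited to one consonant).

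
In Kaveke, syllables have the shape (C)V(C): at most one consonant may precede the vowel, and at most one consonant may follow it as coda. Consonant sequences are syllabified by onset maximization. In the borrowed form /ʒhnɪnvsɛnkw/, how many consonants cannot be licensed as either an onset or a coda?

5

The consonants /ʒ/, /h/, /v/, /k/, /w/ cannot be parsed into a legal (C)V(C) syllable (at most one coda consonant is licensed; onsets are limited to one consonant).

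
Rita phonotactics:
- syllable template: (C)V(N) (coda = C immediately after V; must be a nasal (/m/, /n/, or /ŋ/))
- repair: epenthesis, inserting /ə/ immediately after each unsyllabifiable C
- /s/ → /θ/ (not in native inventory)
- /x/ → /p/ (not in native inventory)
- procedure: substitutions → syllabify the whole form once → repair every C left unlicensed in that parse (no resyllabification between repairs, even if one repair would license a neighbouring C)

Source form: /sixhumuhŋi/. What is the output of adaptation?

Substitution: /s/ → /θ/, /x/ → /p/, giving /θiphumuhŋi/.
Syllabifying with onset maximization leaves /p/, /h/ stranded (only a nasal (/m/, /n/, or /ŋ/) is licensed in coda position; onsets are limited to one consonant).
Each unlicensed consonant becomes the onset of a new syllable: /p/ → /pə/, /h/ → /hə/.

θipəhumuhəŋi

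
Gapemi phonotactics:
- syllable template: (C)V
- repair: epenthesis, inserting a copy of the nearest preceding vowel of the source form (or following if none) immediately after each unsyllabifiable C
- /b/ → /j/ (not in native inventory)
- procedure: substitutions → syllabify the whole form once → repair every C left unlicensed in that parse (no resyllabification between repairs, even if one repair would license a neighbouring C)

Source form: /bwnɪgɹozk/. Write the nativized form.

Substitution: /b/ → /j/, giving /jwnɪgɹozk/.
Under (C)V, the unsyllabifiable consonants are /j/, /w/, /g/, /z/, /k/ (no codas are permitted; onsets are limited to one consonant).
Inserting the epenthetic vowel yields /j/ → /jɪ/, /w/ → /wɪ/, /g/ → /gɪ/, /z/ → /zo/, /k/ → /ko/.

jɪwɪnɪgɪɹozoko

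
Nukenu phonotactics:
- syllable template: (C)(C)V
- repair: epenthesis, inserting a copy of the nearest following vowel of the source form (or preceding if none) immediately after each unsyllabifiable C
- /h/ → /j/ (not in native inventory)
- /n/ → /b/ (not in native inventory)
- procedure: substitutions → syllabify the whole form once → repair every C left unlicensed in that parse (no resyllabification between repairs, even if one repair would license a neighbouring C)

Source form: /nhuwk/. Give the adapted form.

Substitution: /n/ → /b/, /h/ → /j/, giving /bjuwk/.
Syllabifying with onset maximization leaves /w/, /k/ stranded (no codas are permitted; onsets may contain at most 2 consonants).
Each unlicensed consonant becomes the onset of a new syllable: /w/ → /wu/, /k/ → /ku/.

bjuwuku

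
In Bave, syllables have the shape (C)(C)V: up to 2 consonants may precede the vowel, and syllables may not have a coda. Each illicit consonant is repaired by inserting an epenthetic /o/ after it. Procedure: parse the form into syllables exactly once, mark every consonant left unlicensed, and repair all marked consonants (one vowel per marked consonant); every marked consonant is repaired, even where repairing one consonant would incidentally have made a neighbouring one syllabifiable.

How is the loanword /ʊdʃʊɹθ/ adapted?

ʊdʃʊɹoθo

The consonants /ɹ/, /θ/ cannot be parsed into a legal (C)(C)V syllable (no codas are permitted; onsets may contain at most 2 consonants).
Each unlicensed consonant becomes the onset of a new syllable: /ɹ/ → /ɹo/, /θ/ → /θo/.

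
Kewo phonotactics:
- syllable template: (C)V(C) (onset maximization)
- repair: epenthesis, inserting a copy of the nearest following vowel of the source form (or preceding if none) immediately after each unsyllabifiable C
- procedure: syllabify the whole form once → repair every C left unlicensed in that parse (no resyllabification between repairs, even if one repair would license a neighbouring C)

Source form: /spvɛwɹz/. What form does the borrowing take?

The consonants /s/, /p/, /ɹ/, /z/ cannot be parsed into a legal (C)V(C) syllable (at most one coda consonant is licensed; onsets are limited to one consonant).
Epenthesis after each stranded consonant: /s/ → /sɛ/, /p/ → /pɛ/, /ɹ/ → /ɹɛ/, /z/ → /zɛ/.

sɛpɛvɛwɹɛzɛ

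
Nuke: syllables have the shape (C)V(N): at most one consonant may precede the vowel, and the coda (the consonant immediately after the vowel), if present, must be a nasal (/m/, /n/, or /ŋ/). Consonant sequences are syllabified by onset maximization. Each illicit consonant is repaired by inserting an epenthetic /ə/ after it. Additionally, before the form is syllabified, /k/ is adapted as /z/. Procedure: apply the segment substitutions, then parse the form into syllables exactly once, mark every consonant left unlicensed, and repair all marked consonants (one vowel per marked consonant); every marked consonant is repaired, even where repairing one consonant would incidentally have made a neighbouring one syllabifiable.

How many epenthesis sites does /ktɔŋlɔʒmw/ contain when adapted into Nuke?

4

After substitution the input is /ztɔŋlɔʒmw/.
The unsyllabifiable consonants are /z/, /ʒ/, /m/, /w/; each receives one epenthetic vowel.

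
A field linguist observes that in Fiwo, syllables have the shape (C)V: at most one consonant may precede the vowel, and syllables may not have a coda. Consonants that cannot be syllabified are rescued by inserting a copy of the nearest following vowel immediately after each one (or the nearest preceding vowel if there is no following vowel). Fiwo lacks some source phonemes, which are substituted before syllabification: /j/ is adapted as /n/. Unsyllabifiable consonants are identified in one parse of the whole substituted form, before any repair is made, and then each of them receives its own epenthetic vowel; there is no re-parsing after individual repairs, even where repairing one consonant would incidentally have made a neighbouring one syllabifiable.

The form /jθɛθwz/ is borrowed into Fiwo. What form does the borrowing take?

Substitution: /j/ → /n/, giving /nθɛθwz/.
The consonants /n/, /θ/, /w/, /z/ cannot be parsed into a legal (C)V syllable (no codas are permitted; onsets are limited to one consonant).
Epenthesis after each stranded consonant: /n/ → /nɛ/, /θ/ → /θɛ/, /w/ → /wɛ/, /z/ → /zɛ/.

nɛθɛθɛwɛzɛ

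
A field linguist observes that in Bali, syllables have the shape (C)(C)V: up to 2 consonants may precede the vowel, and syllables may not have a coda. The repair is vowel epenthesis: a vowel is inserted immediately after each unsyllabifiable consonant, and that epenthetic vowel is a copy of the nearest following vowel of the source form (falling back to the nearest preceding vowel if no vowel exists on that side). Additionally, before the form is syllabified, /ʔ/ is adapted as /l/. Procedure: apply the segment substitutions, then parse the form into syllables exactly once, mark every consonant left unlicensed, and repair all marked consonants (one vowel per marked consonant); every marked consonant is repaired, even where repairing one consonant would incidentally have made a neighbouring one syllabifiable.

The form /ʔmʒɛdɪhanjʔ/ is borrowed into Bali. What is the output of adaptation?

Substitution: /ʔ/ → /l/, giving /lmʒɛdɪhanjl/.
Syllabifying with onset maximization leaves /l/, /n/, /j/, /l/ stranded (no codas are permitted; onsets may contain at most 2 consonants).
Epenthesis after each stranded consonant: /l/ → /lɛ/, /n/ → /na/, /j/ → /ja/, /l/ → /la/.

lɛmʒɛdɪhanajala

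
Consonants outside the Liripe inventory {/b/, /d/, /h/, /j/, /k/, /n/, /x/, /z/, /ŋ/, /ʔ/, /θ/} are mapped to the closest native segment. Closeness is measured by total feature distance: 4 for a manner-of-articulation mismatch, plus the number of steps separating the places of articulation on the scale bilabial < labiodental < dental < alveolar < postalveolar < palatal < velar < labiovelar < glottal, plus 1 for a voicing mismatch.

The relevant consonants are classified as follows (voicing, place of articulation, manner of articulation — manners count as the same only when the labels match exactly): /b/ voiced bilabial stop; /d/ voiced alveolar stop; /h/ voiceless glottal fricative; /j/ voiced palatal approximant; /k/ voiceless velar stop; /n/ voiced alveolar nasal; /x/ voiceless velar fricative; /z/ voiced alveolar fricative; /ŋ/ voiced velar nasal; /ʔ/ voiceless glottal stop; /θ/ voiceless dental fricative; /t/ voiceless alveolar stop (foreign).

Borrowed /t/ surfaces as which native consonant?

d

/d/ is closest: same manner (stop), place distance 0 (alveolar→alveolar), voicing differs (+1); total 1. Next closest is /k/ at distance 3.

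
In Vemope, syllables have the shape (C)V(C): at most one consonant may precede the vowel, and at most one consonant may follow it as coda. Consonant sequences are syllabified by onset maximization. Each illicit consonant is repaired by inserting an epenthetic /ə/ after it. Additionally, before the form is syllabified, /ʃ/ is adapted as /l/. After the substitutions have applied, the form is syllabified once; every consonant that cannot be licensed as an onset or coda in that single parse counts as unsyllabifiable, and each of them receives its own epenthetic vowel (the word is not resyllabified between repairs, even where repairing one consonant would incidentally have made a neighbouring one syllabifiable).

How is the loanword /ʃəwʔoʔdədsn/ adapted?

ləwʔoʔdədsənə

Substitution: /ʃ/ → /l/, giving /ləwʔoʔdədsn/.
Syllabifying with onset maximization leaves /s/, /n/ stranded (at most one coda consonant is licensed; onsets are limited to one consonant).
Inserting the epenthetic vowel yields /s/ → /sə/, /n/ → /nə/.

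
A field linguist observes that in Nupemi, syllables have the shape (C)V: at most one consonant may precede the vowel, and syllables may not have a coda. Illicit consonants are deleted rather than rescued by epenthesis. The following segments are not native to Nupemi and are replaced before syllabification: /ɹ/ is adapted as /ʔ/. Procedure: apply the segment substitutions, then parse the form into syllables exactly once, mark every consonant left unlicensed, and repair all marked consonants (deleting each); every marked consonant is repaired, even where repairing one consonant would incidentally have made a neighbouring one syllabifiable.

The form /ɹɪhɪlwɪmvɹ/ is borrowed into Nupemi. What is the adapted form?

Substitution: /ɹ/ → /ʔ/, giving /ʔɪhɪlwɪmvʔ/.
The consonants /l/, /m/, /v/, /ʔ/ cannot be parsed into a legal (C)V syllable (no codas are permitted; onsets are limited to one consonant).
Each unlicensed consonant is deleted: /l/, /m/, /v/, /ʔ/.

ʔɪhɪwɪ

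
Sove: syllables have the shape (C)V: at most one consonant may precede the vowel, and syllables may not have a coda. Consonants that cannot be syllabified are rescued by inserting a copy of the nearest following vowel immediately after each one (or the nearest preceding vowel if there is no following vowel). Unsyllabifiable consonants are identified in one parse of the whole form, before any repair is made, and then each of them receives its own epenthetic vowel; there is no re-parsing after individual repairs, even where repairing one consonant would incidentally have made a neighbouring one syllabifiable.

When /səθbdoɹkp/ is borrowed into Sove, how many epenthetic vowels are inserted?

5

The unsyllabifiable consonants are /θ/, /b/, /ɹ/, /k/, /p/; each receives one epenthetic vowel.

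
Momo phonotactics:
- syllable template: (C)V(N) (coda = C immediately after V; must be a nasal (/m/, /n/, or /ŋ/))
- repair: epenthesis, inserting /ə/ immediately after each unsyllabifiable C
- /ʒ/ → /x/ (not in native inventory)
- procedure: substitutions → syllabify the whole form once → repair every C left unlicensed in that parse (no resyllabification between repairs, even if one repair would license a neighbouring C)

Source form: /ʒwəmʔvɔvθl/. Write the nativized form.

Substitution: /ʒ/ → /x/, giving /xwəmʔvɔvθl/.
Under (C)V(N), the unsyllabifiable consonants are /x/, /ʔ/, /v/, /θ/, /l/ (only a nasal (/m/, /n/, or /ŋ/) is licensed in coda position; onsets are limited to one consonant).
Inserting the epenthetic vowel yields /x/ → /xə/, /ʔ/ → /ʔə/, /v/ → /və/, /θ/ → /θə/, /l/ → /lə/.

xəwəmʔəvɔvəθələ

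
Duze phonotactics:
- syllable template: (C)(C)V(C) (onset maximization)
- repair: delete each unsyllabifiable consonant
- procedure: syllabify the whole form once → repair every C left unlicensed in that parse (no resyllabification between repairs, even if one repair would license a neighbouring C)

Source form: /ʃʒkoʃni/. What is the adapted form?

ʒkoʃni

Syllabifying with onset maximization leaves /ʃ/ stranded (at most one coda consonant is licensed; onsets may contain at most 2 consonants).
Each unlicensed consonant is deleted: /ʃ/.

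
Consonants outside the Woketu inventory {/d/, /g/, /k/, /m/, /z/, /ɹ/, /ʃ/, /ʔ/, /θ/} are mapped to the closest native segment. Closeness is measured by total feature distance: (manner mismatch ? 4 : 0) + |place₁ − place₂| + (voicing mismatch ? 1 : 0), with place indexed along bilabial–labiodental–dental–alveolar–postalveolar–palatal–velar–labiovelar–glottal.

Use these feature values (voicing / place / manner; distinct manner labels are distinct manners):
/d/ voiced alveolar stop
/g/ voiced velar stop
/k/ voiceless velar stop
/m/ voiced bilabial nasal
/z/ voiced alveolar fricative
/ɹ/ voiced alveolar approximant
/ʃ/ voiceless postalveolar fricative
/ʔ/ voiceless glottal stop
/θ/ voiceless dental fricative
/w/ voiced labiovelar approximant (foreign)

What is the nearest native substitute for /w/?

/ɹ/ is closest: same manner (approximant), place distance 4 (labiovelar→alveolar), same voicing; total 4. Next closest is /g/ at distance 5.

ɹ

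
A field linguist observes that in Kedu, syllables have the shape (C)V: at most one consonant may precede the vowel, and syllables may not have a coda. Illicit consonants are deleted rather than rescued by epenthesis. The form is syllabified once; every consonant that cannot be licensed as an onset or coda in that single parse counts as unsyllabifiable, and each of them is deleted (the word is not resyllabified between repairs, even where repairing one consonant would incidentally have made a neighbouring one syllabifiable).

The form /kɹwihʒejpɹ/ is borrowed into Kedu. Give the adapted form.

Under (C)V, the unsyllabifiable consonants are /k/, /ɹ/, /h/, /j/, /p/, /ɹ/ (no codas are permitted; onsets are limited to one consonant).
Deleting the stranded consonants removes /k/, /ɹ/, /h/, /j/, /p/, /ɹ/.

wiʒe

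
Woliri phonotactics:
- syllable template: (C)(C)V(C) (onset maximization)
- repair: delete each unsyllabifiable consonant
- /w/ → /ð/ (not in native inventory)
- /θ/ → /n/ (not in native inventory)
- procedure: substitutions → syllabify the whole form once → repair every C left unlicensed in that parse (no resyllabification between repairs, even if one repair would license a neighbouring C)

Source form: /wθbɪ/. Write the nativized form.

Substitution: /w/ → /ð/, /θ/ → /n/, giving /ðnbɪ/.
The consonants /ð/ cannot be parsed into a legal (C)(C)V(C) syllable (at most one coda consonant is licensed; onsets may contain at most 2 consonants).
Each unlicensed consonant is deleted: /ð/.

nbɪ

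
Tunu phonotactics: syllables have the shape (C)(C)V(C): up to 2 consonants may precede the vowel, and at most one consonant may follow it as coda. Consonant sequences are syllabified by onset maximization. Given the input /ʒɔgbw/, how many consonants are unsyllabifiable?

2

Under (C)(C)V(C), the unsyllabifiable consonants are /b/, /w/ (at most one coda consonant is licensed; onsets may contain at most 2 consonants).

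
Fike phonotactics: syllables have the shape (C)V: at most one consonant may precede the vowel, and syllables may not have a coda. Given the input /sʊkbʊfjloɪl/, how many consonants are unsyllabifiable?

The consonants /k/, /f/, /j/, /l/ cannot be parsed into a legal (C)V syllable (no codas are permitted; onsets are limited to one consonant).

4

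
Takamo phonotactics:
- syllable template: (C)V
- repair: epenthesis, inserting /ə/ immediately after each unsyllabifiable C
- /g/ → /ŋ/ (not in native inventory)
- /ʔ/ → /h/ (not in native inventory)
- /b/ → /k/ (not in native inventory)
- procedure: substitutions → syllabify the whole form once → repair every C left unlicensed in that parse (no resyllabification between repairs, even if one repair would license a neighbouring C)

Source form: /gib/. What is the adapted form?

Substitution: /g/ → /ŋ/, /b/ → /k/, giving /ŋik/.
Syllabifying with onset maximization leaves /k/ stranded (no codas are permitted; onsets are limited to one consonant).
Inserting the epenthetic vowel yields /k/ → /kə/.

ŋikə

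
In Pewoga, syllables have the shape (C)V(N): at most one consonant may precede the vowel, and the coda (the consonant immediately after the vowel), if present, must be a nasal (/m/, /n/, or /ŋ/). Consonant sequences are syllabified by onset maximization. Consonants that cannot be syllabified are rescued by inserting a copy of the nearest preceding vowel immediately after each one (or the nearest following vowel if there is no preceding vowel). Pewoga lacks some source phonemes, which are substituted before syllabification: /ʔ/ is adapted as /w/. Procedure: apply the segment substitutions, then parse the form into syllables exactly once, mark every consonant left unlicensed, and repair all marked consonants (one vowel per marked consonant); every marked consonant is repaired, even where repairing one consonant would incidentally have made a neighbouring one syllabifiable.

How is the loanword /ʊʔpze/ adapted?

Substitution: /ʔ/ → /w/, giving /ʊwpze/.
The consonants /w/, /p/ cannot be parsed into a legal (C)V(N) syllable (only a nasal (/m/, /n/, or /ŋ/) is licensed in coda position; onsets are limited to one consonant).
Epenthesis after each stranded consonant: /w/ → /wʊ/, /p/ → /pʊ/.

ʊwʊpʊze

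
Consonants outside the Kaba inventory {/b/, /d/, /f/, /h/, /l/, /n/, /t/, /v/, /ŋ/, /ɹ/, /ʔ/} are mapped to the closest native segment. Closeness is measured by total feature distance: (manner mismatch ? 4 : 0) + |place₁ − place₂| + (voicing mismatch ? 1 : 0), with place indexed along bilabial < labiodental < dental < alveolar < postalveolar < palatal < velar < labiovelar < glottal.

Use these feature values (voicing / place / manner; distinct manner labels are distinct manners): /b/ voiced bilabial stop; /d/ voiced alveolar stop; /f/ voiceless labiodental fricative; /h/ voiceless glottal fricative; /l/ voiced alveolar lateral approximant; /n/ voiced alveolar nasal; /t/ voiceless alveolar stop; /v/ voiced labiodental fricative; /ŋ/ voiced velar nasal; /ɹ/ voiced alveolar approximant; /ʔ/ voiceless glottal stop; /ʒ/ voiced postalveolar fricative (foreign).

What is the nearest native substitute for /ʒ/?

/v/ is closest: same manner (fricative), place distance 3 (postalveolar→labiodental), same voicing; total 3. Next closest is /f/ at distance 4.

v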